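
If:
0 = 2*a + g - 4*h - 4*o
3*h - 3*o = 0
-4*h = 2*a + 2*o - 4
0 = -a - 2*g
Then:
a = 32/25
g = -16/25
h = 6/25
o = 6/25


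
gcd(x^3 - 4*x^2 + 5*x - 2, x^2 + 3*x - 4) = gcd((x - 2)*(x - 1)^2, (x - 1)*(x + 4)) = x - 1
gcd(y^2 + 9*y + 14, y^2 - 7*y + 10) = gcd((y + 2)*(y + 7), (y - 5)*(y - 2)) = 1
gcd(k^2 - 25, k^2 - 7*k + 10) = k - 5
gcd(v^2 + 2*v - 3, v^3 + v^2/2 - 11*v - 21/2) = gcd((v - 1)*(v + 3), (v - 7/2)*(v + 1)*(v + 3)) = v + 3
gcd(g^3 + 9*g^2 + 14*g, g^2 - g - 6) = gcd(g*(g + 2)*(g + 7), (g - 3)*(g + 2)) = g + 2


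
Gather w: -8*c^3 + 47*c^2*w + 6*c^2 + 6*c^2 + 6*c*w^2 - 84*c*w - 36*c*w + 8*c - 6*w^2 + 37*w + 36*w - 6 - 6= -8*c^3 + 12*c^2 + 8*c + w^2*(6*c - 6) + w*(47*c^2 - 120*c + 73) - 12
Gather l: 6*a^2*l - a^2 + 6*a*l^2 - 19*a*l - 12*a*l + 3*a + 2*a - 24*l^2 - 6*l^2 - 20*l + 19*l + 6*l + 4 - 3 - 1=-a^2 + 5*a + l^2*(6*a - 30) + l*(6*a^2 - 31*a + 5)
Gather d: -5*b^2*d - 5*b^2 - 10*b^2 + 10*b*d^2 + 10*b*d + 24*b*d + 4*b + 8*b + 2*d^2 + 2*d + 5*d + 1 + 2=-15*b^2 + 12*b + d^2*(10*b + 2) + d*(-5*b^2 + 34*b + 7) + 3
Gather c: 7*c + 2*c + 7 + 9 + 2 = 9*c + 18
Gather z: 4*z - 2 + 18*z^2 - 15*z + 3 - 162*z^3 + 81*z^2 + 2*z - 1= -162*z^3 + 99*z^2 - 9*z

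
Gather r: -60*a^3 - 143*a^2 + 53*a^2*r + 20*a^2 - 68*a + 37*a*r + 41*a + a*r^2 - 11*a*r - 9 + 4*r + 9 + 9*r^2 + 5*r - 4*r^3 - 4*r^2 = -60*a^3 - 123*a^2 - 27*a - 4*r^3 + r^2*(a + 5) + r*(53*a^2 + 26*a + 9)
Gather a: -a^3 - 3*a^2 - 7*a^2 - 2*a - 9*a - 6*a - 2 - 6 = -a^3 - 10*a^2 - 17*a - 8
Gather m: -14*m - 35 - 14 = -14*m - 49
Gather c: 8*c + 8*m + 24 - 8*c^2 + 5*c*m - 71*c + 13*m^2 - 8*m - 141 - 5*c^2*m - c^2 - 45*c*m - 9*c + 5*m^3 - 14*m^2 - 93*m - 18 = c^2*(-5*m - 9) + c*(-40*m - 72) + 5*m^3 - m^2 - 93*m - 135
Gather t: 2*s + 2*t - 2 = 2*s + 2*t - 2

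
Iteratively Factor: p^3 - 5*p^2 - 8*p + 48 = (p - 4)*(p^2 - p - 12) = (p - 4)*(p + 3)*(p - 4)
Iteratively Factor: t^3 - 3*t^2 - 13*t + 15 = (t - 1)*(t^2 - 2*t - 15) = (t - 1)*(t + 3)*(t - 5)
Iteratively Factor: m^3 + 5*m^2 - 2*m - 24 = (m + 4)*(m^2 + m - 6) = (m - 2)*(m + 4)*(m + 3)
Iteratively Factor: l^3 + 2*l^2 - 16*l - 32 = (l - 4)*(l^2 + 6*l + 8) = (l - 4)*(l + 4)*(l + 2)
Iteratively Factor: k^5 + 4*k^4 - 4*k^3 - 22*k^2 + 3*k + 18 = (k - 1)*(k^4 + 5*k^3 + k^2 - 21*k - 18) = (k - 1)*(k + 3)*(k^3 + 2*k^2 - 5*k - 6) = (k - 2)*(k - 1)*(k + 3)*(k^2 + 4*k + 3) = (k - 2)*(k - 1)*(k + 1)*(k + 3)*(k + 3)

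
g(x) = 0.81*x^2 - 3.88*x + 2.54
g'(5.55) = 5.11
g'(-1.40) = -6.15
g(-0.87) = 6.53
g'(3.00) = 0.98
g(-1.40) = 9.56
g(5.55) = 5.96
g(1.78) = -1.80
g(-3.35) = 24.63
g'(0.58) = -2.94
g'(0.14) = -3.65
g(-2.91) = 20.69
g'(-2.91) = -8.59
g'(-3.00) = -8.74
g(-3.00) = 21.47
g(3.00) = -1.81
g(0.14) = 2.01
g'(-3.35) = -9.31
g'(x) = 1.62*x - 3.88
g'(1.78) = -1.00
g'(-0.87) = -5.29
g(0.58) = 0.56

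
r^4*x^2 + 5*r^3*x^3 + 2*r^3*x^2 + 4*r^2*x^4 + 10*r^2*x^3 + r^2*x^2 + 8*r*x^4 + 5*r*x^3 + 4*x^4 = (r + x)*(r + 4*x)*(r*x + x)^2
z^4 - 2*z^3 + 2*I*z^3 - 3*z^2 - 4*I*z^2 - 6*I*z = z*(z - 3)*(z + 1)*(z + 2*I)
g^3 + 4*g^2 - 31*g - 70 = (g - 5)*(g + 2)*(g + 7)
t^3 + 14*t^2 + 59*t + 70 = (t + 2)*(t + 5)*(t + 7)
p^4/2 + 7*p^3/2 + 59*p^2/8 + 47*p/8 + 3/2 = (p/2 + 1/2)*(p + 1/2)*(p + 3/2)*(p + 4)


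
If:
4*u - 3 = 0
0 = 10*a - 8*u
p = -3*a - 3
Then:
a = 3/5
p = -24/5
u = 3/4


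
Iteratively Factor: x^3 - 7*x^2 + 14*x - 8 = (x - 4)*(x^2 - 3*x + 2) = (x - 4)*(x - 2)*(x - 1)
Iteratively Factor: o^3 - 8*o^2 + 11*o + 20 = (o - 5)*(o^2 - 3*o - 4) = (o - 5)*(o + 1)*(o - 4)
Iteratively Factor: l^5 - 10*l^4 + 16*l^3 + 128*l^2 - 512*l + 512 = (l - 4)*(l^4 - 6*l^3 - 8*l^2 + 96*l - 128) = (l - 4)^2*(l^3 - 2*l^2 - 16*l + 32) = (l - 4)^2*(l - 2)*(l^2 - 16) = (l - 4)^3*(l - 2)*(l + 4)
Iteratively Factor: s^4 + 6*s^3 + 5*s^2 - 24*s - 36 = (s + 2)*(s^3 + 4*s^2 - 3*s - 18) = (s + 2)*(s + 3)*(s^2 + s - 6) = (s + 2)*(s + 3)^2*(s - 2)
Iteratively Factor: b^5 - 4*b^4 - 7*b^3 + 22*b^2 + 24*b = (b + 2)*(b^4 - 6*b^3 + 5*b^2 + 12*b) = (b - 4)*(b + 2)*(b^3 - 2*b^2 - 3*b) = b*(b - 4)*(b + 2)*(b^2 - 2*b - 3) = b*(b - 4)*(b - 3)*(b + 2)*(b + 1)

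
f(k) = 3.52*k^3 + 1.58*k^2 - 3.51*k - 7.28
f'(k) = 10.56*k^2 + 3.16*k - 3.51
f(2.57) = 53.89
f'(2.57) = 74.36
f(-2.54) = -45.85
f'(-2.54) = 56.59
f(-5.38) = -490.80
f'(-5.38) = 285.14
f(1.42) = 1.00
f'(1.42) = 22.27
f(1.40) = 0.56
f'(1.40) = 21.61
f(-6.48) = -875.97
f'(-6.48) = 419.43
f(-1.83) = -17.14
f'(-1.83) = 26.07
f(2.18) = 29.05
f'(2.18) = 53.56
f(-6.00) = -689.66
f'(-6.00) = 357.69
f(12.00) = 6260.68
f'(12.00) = 1555.05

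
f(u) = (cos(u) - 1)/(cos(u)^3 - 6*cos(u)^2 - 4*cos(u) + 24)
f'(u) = (cos(u) - 1)*(3*sin(u)*cos(u)^2 - 12*sin(u)*cos(u) - 4*sin(u))/(cos(u)^3 - 6*cos(u)^2 - 4*cos(u) + 24)^2 - sin(u)/(cos(u)^3 - 6*cos(u)^2 - 4*cos(u) + 24)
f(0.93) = -0.02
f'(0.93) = -0.03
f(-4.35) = -0.06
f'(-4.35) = -0.04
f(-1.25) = -0.03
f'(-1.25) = 0.03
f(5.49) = -0.02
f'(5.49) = 0.03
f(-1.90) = -0.05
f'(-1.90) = 0.04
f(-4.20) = -0.06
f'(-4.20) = -0.04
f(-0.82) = -0.02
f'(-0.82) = 0.03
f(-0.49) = -0.01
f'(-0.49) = 0.03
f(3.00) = -0.09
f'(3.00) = -0.01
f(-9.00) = -0.09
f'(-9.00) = 0.03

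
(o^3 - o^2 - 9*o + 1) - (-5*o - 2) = o^3 - o^2 - 4*o + 3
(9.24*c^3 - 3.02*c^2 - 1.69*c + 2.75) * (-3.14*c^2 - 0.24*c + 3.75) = -29.0136*c^5 + 7.2652*c^4 + 40.6814*c^3 - 19.5544*c^2 - 6.9975*c + 10.3125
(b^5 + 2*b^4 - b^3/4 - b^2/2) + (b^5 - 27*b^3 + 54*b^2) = 2*b^5 + 2*b^4 - 109*b^3/4 + 107*b^2/2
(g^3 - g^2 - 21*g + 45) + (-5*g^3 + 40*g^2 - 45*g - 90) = -4*g^3 + 39*g^2 - 66*g - 45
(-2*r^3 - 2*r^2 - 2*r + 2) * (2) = -4*r^3 - 4*r^2 - 4*r + 4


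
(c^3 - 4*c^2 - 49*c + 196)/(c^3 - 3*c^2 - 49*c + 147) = (c - 4)/(c - 3)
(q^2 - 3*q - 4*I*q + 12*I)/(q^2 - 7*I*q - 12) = (q - 3)/(q - 3*I)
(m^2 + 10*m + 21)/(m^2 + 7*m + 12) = (m + 7)/(m + 4)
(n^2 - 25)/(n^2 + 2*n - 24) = (n^2 - 25)/(n^2 + 2*n - 24)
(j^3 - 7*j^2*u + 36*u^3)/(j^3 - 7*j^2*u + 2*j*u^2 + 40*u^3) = (j^2 - 9*j*u + 18*u^2)/(j^2 - 9*j*u + 20*u^2)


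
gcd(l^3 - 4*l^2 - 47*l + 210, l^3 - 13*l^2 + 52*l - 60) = l^2 - 11*l + 30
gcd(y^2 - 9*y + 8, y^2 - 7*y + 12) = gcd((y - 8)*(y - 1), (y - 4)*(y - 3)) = 1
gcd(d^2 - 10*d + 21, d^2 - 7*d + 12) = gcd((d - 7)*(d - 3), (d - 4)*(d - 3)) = d - 3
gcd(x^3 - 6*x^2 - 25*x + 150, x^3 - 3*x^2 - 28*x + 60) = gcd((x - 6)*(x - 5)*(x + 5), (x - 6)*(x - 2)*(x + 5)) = x^2 - x - 30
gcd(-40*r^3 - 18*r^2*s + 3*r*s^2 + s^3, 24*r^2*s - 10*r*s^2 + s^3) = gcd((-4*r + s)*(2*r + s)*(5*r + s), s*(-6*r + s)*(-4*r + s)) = 4*r - s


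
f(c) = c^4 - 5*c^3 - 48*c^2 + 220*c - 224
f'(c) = 4*c^3 - 15*c^2 - 96*c + 220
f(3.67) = -128.85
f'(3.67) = -136.63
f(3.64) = -124.77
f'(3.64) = -135.27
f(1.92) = -0.35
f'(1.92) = 8.70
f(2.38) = -7.61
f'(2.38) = -39.52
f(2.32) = -5.42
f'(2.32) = -33.51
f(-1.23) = -555.63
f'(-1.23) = 307.94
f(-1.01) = -488.97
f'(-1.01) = 297.54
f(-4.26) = -1316.41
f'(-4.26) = 47.51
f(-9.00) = 4114.00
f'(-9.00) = -3047.00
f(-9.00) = 4114.00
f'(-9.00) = -3047.00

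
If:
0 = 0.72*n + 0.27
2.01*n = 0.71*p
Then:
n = -0.38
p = -1.06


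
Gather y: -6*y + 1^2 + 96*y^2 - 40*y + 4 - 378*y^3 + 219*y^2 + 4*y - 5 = -378*y^3 + 315*y^2 - 42*y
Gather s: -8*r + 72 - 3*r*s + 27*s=-8*r + s*(27 - 3*r) + 72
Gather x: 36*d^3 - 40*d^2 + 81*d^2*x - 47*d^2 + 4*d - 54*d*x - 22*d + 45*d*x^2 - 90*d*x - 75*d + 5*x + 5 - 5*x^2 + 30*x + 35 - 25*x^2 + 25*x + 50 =36*d^3 - 87*d^2 - 93*d + x^2*(45*d - 30) + x*(81*d^2 - 144*d + 60) + 90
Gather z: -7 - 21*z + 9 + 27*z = 6*z + 2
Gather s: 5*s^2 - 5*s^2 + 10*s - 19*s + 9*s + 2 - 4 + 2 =0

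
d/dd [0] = 0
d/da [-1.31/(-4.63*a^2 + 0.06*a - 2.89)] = (0.0786 - 12.1306*a)/(4.63*a^2 - 0.06*a + 2.89)^2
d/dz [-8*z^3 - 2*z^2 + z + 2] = -24*z^2 - 4*z + 1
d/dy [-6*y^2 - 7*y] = -12*y - 7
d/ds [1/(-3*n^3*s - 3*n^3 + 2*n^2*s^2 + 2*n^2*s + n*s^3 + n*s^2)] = (3*n^2 - 4*n*s - 2*n - 3*s^2 - 2*s)/(n*(-3*n^2*s - 3*n^2 + 2*n*s^2 + 2*n*s + s^3 + s^2)^2)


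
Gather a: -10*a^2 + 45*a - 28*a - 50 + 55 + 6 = -10*a^2 + 17*a + 11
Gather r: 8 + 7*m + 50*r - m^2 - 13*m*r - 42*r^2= -m^2 + 7*m - 42*r^2 + r*(50 - 13*m) + 8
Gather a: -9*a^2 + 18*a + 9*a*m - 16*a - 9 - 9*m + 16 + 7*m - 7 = -9*a^2 + a*(9*m + 2) - 2*m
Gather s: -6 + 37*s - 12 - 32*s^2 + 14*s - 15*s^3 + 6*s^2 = -15*s^3 - 26*s^2 + 51*s - 18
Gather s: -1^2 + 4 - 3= 0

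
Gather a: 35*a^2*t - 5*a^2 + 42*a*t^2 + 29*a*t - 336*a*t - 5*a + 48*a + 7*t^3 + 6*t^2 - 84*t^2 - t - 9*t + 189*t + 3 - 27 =a^2*(35*t - 5) + a*(42*t^2 - 307*t + 43) + 7*t^3 - 78*t^2 + 179*t - 24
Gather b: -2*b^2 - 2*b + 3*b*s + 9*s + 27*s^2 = -2*b^2 + b*(3*s - 2) + 27*s^2 + 9*s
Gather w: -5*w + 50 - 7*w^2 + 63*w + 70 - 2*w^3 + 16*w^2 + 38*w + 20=-2*w^3 + 9*w^2 + 96*w + 140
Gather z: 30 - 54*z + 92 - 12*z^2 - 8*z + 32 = -12*z^2 - 62*z + 154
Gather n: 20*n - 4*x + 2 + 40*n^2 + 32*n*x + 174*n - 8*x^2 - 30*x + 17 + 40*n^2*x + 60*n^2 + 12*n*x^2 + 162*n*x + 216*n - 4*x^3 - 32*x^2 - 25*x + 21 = n^2*(40*x + 100) + n*(12*x^2 + 194*x + 410) - 4*x^3 - 40*x^2 - 59*x + 40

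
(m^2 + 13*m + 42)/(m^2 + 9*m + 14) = (m + 6)/(m + 2)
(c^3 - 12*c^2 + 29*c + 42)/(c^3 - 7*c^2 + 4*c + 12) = (c - 7)/(c - 2)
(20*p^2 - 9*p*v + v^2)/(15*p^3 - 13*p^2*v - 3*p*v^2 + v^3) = (4*p - v)/(3*p^2 - 2*p*v - v^2)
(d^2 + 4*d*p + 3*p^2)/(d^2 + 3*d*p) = (d + p)/d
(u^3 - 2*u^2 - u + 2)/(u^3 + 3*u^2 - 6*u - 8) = (u - 1)/(u + 4)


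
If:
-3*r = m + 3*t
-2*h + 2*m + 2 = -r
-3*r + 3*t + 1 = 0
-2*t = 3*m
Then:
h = 115/96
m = 1/8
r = 7/48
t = -3/16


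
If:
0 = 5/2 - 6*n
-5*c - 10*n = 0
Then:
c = -5/6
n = 5/12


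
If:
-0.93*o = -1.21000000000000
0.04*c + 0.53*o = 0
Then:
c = -17.24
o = 1.30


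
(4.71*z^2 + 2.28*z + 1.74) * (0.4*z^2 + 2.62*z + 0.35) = 1.884*z^4 + 13.2522*z^3 + 8.3181*z^2 + 5.3568*z + 0.609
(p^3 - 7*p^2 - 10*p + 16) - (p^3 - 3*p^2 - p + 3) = -4*p^2 - 9*p + 13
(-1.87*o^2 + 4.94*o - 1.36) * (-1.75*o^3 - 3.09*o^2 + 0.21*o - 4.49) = 3.2725*o^5 - 2.8667*o^4 - 13.2773*o^3 + 13.6361*o^2 - 22.4662*o + 6.1064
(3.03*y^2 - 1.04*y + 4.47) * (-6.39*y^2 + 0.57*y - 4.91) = -19.3617*y^4 + 8.3727*y^3 - 44.0334*y^2 + 7.6543*y - 21.9477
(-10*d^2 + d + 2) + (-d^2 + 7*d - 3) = -11*d^2 + 8*d - 1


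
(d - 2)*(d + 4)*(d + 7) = d^3 + 9*d^2 + 6*d - 56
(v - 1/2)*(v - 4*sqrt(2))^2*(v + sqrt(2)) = v^4 - 7*sqrt(2)*v^3 - v^3/2 + 7*sqrt(2)*v^2/2 + 16*v^2 - 8*v + 32*sqrt(2)*v - 16*sqrt(2)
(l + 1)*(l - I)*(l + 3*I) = l^3 + l^2 + 2*I*l^2 + 3*l + 2*I*l + 3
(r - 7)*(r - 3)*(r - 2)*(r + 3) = r^4 - 9*r^3 + 5*r^2 + 81*r - 126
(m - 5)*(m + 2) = m^2 - 3*m - 10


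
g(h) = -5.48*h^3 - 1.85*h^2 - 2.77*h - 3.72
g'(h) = -16.44*h^2 - 3.7*h - 2.77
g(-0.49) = -2.16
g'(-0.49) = -4.90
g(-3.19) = 164.18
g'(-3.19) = -158.26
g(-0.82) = 0.33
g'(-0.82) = -10.79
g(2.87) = -156.45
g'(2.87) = -148.80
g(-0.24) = -3.09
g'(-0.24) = -2.83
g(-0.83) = 0.44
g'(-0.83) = -11.02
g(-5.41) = 824.83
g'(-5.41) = -463.92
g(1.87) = -51.20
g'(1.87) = -67.18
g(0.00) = -3.72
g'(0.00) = -2.77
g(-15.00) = 18116.58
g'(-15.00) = -3646.27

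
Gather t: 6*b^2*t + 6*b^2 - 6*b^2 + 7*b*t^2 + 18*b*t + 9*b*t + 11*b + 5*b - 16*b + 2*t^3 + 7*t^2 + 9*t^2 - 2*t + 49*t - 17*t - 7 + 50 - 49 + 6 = 2*t^3 + t^2*(7*b + 16) + t*(6*b^2 + 27*b + 30)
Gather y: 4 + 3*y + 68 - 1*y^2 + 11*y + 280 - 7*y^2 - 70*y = -8*y^2 - 56*y + 352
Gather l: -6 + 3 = -3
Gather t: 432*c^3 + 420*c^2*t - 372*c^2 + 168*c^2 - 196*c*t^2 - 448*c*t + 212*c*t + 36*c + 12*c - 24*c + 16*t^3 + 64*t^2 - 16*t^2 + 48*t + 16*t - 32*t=432*c^3 - 204*c^2 + 24*c + 16*t^3 + t^2*(48 - 196*c) + t*(420*c^2 - 236*c + 32)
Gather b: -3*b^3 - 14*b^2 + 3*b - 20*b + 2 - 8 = -3*b^3 - 14*b^2 - 17*b - 6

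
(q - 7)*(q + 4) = q^2 - 3*q - 28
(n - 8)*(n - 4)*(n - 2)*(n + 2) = n^4 - 12*n^3 + 28*n^2 + 48*n - 128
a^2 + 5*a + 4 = (a + 1)*(a + 4)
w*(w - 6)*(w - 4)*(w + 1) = w^4 - 9*w^3 + 14*w^2 + 24*w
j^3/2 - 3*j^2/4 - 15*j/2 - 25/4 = (j/2 + 1/2)*(j - 5)*(j + 5/2)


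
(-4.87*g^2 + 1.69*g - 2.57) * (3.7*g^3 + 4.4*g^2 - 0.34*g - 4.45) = -18.019*g^5 - 15.175*g^4 - 0.4172*g^3 + 9.7889*g^2 - 6.6467*g + 11.4365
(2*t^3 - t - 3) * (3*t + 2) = 6*t^4 + 4*t^3 - 3*t^2 - 11*t - 6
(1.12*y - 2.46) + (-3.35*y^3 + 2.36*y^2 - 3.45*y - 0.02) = -3.35*y^3 + 2.36*y^2 - 2.33*y - 2.48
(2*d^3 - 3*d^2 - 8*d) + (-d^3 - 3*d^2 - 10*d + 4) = d^3 - 6*d^2 - 18*d + 4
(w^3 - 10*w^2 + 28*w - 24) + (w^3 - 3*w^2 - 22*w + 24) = 2*w^3 - 13*w^2 + 6*w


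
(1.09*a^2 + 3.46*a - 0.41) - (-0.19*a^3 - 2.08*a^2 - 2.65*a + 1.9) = 0.19*a^3 + 3.17*a^2 + 6.11*a - 2.31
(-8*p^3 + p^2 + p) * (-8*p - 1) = 64*p^4 - 9*p^2 - p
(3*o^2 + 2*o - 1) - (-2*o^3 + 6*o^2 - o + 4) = 2*o^3 - 3*o^2 + 3*o - 5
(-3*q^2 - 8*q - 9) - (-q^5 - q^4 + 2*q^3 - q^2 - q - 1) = q^5 + q^4 - 2*q^3 - 2*q^2 - 7*q - 8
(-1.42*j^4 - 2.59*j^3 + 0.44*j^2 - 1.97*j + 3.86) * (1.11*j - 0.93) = -1.5762*j^5 - 1.5543*j^4 + 2.8971*j^3 - 2.5959*j^2 + 6.1167*j - 3.5898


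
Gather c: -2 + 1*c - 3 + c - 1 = 2*c - 6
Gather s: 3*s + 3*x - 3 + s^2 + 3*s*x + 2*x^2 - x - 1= s^2 + s*(3*x + 3) + 2*x^2 + 2*x - 4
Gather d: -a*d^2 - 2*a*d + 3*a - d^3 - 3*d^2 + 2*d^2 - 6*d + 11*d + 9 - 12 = 3*a - d^3 + d^2*(-a - 1) + d*(5 - 2*a) - 3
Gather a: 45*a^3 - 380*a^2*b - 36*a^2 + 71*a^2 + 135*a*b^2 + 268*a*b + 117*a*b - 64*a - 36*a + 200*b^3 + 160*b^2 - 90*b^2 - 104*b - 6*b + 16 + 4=45*a^3 + a^2*(35 - 380*b) + a*(135*b^2 + 385*b - 100) + 200*b^3 + 70*b^2 - 110*b + 20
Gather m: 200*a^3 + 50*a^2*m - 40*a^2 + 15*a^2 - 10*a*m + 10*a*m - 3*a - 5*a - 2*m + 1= 200*a^3 - 25*a^2 - 8*a + m*(50*a^2 - 2) + 1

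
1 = 1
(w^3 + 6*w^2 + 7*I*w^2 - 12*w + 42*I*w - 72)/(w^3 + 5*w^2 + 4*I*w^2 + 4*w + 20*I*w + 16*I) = (w^2 + 3*w*(2 + I) + 18*I)/(w^2 + 5*w + 4)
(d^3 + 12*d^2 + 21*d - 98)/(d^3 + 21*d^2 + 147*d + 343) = (d - 2)/(d + 7)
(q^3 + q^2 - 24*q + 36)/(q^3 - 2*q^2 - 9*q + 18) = (q + 6)/(q + 3)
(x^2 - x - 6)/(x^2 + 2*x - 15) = (x + 2)/(x + 5)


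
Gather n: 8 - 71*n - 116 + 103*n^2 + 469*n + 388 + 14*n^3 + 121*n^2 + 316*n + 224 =14*n^3 + 224*n^2 + 714*n + 504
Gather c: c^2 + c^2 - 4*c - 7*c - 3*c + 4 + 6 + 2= 2*c^2 - 14*c + 12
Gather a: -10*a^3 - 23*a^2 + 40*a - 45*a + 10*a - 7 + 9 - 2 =-10*a^3 - 23*a^2 + 5*a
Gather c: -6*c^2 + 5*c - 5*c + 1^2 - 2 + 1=-6*c^2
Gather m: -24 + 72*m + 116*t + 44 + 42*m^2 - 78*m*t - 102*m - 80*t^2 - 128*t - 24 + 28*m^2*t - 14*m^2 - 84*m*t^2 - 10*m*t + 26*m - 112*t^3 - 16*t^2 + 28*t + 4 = m^2*(28*t + 28) + m*(-84*t^2 - 88*t - 4) - 112*t^3 - 96*t^2 + 16*t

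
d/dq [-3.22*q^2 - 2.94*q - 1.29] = -6.44*q - 2.94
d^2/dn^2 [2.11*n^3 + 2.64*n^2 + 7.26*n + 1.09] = 12.66*n + 5.28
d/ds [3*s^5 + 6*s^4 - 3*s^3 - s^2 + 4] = s*(15*s^3 + 24*s^2 - 9*s - 2)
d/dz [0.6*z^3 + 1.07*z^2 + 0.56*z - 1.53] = 1.8*z^2 + 2.14*z + 0.56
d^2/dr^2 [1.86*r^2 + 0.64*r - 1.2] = 3.72000000000000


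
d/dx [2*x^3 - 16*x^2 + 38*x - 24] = 6*x^2 - 32*x + 38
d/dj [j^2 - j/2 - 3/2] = 2*j - 1/2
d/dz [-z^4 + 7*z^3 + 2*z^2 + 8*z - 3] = -4*z^3 + 21*z^2 + 4*z + 8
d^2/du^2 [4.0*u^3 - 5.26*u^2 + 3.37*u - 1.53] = 24.0*u - 10.52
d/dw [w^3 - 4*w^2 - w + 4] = 3*w^2 - 8*w - 1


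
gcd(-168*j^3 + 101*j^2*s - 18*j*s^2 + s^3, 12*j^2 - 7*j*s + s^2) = -3*j + s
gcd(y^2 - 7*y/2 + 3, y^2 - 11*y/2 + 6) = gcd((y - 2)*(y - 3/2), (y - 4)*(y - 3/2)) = y - 3/2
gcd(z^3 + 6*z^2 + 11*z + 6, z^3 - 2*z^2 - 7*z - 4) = z + 1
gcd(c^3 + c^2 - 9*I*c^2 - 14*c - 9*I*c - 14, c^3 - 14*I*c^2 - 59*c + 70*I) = c^2 - 9*I*c - 14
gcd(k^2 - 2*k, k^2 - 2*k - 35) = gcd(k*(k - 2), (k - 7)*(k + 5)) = 1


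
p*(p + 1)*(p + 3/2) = p^3 + 5*p^2/2 + 3*p/2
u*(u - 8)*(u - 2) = u^3 - 10*u^2 + 16*u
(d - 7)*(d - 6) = d^2 - 13*d + 42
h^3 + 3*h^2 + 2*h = h*(h + 1)*(h + 2)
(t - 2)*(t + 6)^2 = t^3 + 10*t^2 + 12*t - 72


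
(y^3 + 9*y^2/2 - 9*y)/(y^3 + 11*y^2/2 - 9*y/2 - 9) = y/(y + 1)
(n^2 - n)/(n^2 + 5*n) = (n - 1)/(n + 5)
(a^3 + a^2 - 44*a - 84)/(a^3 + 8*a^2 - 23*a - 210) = (a^2 - 5*a - 14)/(a^2 + 2*a - 35)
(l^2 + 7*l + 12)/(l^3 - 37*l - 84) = 1/(l - 7)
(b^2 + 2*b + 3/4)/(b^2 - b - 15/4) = (2*b + 1)/(2*b - 5)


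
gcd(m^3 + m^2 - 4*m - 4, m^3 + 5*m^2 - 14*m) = m - 2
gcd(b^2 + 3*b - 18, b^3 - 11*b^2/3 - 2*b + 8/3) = 1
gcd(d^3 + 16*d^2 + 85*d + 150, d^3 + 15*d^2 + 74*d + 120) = d^2 + 11*d + 30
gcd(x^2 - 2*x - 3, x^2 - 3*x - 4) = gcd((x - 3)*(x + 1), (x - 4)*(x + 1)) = x + 1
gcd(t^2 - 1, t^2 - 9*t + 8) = t - 1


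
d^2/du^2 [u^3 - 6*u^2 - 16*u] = 6*u - 12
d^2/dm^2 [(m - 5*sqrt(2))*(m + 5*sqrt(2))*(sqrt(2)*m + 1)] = 6*sqrt(2)*m + 2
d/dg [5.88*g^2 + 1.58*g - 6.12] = 11.76*g + 1.58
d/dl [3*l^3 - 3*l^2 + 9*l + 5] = 9*l^2 - 6*l + 9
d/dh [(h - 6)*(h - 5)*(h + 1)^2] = 4*h^3 - 27*h^2 + 18*h + 49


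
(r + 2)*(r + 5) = r^2 + 7*r + 10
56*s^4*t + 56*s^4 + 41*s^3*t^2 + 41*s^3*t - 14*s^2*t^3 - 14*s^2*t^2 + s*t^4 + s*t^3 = (-8*s + t)*(-7*s + t)*(s + t)*(s*t + s)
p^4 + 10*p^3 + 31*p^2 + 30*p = p*(p + 2)*(p + 3)*(p + 5)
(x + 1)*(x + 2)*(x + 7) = x^3 + 10*x^2 + 23*x + 14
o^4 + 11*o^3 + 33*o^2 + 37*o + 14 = (o + 1)^2*(o + 2)*(o + 7)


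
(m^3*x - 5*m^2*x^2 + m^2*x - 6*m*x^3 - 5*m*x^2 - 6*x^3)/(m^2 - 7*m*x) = x*(m^3 - 5*m^2*x + m^2 - 6*m*x^2 - 5*m*x - 6*x^2)/(m*(m - 7*x))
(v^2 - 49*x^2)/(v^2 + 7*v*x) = (v - 7*x)/v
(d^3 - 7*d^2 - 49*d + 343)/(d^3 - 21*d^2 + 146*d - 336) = (d^2 - 49)/(d^2 - 14*d + 48)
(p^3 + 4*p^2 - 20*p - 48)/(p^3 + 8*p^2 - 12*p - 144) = (p + 2)/(p + 6)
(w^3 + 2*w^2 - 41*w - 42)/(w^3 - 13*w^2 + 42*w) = (w^2 + 8*w + 7)/(w*(w - 7))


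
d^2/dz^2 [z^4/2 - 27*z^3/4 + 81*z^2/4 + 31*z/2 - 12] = 6*z^2 - 81*z/2 + 81/2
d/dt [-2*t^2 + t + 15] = 1 - 4*t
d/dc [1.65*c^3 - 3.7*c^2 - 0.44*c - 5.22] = 4.95*c^2 - 7.4*c - 0.44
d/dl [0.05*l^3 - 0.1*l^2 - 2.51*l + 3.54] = 0.15*l^2 - 0.2*l - 2.51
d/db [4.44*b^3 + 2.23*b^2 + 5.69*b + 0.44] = 13.32*b^2 + 4.46*b + 5.69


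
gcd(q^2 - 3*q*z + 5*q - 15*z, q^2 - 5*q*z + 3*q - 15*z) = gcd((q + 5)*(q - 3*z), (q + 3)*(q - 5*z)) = 1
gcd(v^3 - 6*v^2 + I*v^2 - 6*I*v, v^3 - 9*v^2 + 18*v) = v^2 - 6*v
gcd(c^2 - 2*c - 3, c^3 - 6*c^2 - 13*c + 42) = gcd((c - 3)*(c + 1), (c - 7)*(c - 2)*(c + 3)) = 1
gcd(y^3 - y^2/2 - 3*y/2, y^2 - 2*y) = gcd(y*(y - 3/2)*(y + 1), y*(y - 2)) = y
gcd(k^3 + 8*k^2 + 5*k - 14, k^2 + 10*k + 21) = k + 7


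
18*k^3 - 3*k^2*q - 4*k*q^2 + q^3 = (-3*k + q)^2*(2*k + q)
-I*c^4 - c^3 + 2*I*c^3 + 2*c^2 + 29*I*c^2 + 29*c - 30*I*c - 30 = (c - 6)*(c + 5)*(c - I)*(-I*c + I)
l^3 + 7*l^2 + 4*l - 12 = (l - 1)*(l + 2)*(l + 6)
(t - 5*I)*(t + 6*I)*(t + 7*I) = t^3 + 8*I*t^2 + 23*t + 210*I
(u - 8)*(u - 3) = u^2 - 11*u + 24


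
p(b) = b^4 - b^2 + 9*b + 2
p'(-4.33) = -307.07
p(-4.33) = 295.80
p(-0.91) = -6.33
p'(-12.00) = -6879.00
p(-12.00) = 20486.00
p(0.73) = 8.32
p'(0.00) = 9.00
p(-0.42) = -1.93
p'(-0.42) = 9.54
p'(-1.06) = 6.36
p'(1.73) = 26.25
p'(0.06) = 8.88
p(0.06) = 2.54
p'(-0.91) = 7.81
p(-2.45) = 9.98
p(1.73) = 23.53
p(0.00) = 2.00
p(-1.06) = -7.40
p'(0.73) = 9.10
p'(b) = 4*b^3 - 2*b + 9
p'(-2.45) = -44.92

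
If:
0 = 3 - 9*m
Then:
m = 1/3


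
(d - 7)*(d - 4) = d^2 - 11*d + 28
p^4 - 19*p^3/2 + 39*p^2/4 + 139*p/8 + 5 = (p - 8)*(p - 5/2)*(p + 1/2)^2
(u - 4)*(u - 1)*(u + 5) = u^3 - 21*u + 20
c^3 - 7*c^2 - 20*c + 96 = (c - 8)*(c - 3)*(c + 4)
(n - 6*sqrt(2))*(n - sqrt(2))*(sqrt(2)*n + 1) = sqrt(2)*n^3 - 13*n^2 + 5*sqrt(2)*n + 12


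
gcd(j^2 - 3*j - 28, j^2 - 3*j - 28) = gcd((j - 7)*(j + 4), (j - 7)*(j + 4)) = j^2 - 3*j - 28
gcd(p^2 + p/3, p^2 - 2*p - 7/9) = p + 1/3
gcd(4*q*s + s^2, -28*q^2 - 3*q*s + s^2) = 4*q + s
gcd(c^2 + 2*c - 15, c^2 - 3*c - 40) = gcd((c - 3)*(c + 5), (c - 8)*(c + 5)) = c + 5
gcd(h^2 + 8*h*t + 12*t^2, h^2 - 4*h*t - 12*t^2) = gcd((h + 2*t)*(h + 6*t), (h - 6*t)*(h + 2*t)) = h + 2*t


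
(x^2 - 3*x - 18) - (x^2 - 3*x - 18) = 0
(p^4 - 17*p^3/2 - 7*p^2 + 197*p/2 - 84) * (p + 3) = p^5 - 11*p^4/2 - 65*p^3/2 + 155*p^2/2 + 423*p/2 - 252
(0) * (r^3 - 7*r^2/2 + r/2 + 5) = 0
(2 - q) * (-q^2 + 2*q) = q^3 - 4*q^2 + 4*q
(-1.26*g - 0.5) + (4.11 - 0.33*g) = 3.61 - 1.59*g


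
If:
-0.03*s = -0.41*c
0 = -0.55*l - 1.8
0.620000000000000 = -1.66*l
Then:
No Solution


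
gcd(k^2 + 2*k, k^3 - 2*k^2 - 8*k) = k^2 + 2*k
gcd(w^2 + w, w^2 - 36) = 1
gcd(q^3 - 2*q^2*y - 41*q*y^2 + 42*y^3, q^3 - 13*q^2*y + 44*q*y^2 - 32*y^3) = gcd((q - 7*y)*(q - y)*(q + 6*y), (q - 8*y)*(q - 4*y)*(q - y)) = -q + y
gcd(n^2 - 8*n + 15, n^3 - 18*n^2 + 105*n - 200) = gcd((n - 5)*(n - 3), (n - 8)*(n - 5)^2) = n - 5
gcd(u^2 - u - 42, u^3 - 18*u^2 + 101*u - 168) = u - 7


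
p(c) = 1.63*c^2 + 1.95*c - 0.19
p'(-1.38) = -2.55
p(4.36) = 39.30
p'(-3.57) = -9.69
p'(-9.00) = -27.39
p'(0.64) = 4.04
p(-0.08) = -0.34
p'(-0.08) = 1.69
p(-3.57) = 13.62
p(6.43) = 79.74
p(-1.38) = 0.22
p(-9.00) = 114.29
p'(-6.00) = -17.61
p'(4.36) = 16.16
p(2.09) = 11.01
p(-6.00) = 46.79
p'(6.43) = 22.91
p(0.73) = 2.10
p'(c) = 3.26*c + 1.95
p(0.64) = 1.73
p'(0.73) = 4.33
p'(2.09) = 8.76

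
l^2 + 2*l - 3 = (l - 1)*(l + 3)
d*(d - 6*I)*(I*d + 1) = I*d^3 + 7*d^2 - 6*I*d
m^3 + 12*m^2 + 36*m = m*(m + 6)^2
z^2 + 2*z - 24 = (z - 4)*(z + 6)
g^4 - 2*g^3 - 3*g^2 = g^2*(g - 3)*(g + 1)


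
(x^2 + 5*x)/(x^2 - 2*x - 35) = x/(x - 7)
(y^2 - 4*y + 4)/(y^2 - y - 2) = (y - 2)/(y + 1)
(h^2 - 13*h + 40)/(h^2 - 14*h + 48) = (h - 5)/(h - 6)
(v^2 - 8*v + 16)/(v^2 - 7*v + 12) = (v - 4)/(v - 3)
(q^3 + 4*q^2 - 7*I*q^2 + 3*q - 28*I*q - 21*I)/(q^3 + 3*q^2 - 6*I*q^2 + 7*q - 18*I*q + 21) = (q + 1)/(q + I)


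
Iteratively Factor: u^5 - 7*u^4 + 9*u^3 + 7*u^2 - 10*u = (u - 5)*(u^4 - 2*u^3 - u^2 + 2*u) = (u - 5)*(u + 1)*(u^3 - 3*u^2 + 2*u) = u*(u - 5)*(u + 1)*(u^2 - 3*u + 2) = u*(u - 5)*(u - 1)*(u + 1)*(u - 2)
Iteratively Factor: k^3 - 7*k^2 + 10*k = (k)*(k^2 - 7*k + 10) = k*(k - 2)*(k - 5)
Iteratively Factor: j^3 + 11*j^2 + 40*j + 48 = (j + 4)*(j^2 + 7*j + 12) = (j + 4)^2*(j + 3)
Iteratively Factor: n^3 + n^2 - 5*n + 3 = (n - 1)*(n^2 + 2*n - 3) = (n - 1)^2*(n + 3)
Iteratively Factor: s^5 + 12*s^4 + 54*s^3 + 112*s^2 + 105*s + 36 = (s + 1)*(s^4 + 11*s^3 + 43*s^2 + 69*s + 36) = (s + 1)*(s + 4)*(s^3 + 7*s^2 + 15*s + 9) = (s + 1)*(s + 3)*(s + 4)*(s^2 + 4*s + 3) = (s + 1)*(s + 3)^2*(s + 4)*(s + 1)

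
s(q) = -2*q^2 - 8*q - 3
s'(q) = -4*q - 8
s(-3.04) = 2.84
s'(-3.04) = 4.16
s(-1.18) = 3.66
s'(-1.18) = -3.28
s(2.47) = -34.96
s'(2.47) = -17.88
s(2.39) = -33.54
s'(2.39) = -17.56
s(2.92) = -43.41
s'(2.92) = -19.68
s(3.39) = -53.10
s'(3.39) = -21.56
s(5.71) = -113.89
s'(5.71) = -30.84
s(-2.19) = 4.93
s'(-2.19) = 0.76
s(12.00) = -387.00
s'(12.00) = -56.00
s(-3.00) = 3.00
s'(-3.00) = 4.00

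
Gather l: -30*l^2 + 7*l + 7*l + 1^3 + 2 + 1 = -30*l^2 + 14*l + 4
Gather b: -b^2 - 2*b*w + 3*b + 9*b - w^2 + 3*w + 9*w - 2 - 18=-b^2 + b*(12 - 2*w) - w^2 + 12*w - 20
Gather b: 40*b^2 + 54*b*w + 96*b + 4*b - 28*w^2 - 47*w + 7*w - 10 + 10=40*b^2 + b*(54*w + 100) - 28*w^2 - 40*w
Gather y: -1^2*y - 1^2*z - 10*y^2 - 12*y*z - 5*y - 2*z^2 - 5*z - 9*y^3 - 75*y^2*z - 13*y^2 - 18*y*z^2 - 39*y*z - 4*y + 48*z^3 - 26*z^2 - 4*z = -9*y^3 + y^2*(-75*z - 23) + y*(-18*z^2 - 51*z - 10) + 48*z^3 - 28*z^2 - 10*z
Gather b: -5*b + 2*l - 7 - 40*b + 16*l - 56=-45*b + 18*l - 63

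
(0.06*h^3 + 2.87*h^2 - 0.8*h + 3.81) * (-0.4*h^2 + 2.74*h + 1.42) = -0.024*h^5 - 0.9836*h^4 + 8.269*h^3 + 0.3594*h^2 + 9.3034*h + 5.4102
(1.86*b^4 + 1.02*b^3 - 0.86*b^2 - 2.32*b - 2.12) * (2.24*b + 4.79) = 4.1664*b^5 + 11.1942*b^4 + 2.9594*b^3 - 9.3162*b^2 - 15.8616*b - 10.1548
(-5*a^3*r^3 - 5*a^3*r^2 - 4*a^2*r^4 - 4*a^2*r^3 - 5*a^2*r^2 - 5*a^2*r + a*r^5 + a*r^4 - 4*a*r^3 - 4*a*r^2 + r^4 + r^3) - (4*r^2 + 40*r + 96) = -5*a^3*r^3 - 5*a^3*r^2 - 4*a^2*r^4 - 4*a^2*r^3 - 5*a^2*r^2 - 5*a^2*r + a*r^5 + a*r^4 - 4*a*r^3 - 4*a*r^2 + r^4 + r^3 - 4*r^2 - 40*r - 96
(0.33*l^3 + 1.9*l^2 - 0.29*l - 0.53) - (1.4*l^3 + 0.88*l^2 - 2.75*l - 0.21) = -1.07*l^3 + 1.02*l^2 + 2.46*l - 0.32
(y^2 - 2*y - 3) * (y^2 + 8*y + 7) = y^4 + 6*y^3 - 12*y^2 - 38*y - 21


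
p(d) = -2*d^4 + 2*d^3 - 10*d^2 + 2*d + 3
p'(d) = -8*d^3 + 6*d^2 - 20*d + 2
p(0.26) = 2.87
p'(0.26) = -2.94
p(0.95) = -4.04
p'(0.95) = -18.44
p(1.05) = -6.04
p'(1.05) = -21.65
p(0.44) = 2.04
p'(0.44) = -6.32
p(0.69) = -0.18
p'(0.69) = -11.57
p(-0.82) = -7.37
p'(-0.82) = 26.85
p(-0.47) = -0.45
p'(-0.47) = 13.56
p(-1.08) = -16.06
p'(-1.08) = 40.68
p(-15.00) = -110277.00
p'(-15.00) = 28652.00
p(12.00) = -39429.00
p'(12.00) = -13198.00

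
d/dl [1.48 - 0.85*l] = -0.850000000000000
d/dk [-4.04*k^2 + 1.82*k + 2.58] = 1.82 - 8.08*k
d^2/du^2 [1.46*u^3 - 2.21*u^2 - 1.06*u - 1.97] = 8.76*u - 4.42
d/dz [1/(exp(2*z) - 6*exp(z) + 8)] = 2*(3 - exp(z))*exp(z)/(exp(2*z) - 6*exp(z) + 8)^2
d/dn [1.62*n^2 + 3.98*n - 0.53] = 3.24*n + 3.98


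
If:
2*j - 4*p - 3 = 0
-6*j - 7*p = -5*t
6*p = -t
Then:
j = 111/98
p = -9/49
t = 54/49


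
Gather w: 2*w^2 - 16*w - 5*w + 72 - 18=2*w^2 - 21*w + 54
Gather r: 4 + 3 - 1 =6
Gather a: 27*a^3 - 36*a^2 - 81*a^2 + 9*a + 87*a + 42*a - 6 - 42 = 27*a^3 - 117*a^2 + 138*a - 48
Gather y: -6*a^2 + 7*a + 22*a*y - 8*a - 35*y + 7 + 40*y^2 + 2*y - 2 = -6*a^2 - a + 40*y^2 + y*(22*a - 33) + 5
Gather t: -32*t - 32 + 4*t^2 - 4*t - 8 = 4*t^2 - 36*t - 40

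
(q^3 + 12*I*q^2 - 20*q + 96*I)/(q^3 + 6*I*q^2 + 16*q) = (q + 6*I)/q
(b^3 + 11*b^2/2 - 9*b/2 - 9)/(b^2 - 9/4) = 2*(b^2 + 7*b + 6)/(2*b + 3)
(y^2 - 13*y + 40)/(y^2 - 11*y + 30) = (y - 8)/(y - 6)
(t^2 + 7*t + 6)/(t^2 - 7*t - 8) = (t + 6)/(t - 8)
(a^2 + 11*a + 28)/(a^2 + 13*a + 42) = (a + 4)/(a + 6)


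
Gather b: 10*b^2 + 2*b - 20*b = 10*b^2 - 18*b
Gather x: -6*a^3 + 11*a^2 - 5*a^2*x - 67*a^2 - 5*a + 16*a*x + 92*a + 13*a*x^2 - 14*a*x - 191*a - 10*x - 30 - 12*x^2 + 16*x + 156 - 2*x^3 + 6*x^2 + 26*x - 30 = -6*a^3 - 56*a^2 - 104*a - 2*x^3 + x^2*(13*a - 6) + x*(-5*a^2 + 2*a + 32) + 96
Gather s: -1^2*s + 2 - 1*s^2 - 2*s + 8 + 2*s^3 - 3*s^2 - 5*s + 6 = 2*s^3 - 4*s^2 - 8*s + 16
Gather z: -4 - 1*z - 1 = -z - 5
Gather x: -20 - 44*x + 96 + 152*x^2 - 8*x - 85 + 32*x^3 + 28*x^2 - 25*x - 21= 32*x^3 + 180*x^2 - 77*x - 30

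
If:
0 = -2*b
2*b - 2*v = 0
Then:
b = 0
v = 0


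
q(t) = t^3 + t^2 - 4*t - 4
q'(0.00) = -4.00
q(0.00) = -4.00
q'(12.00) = 452.00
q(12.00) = 1820.00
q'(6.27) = 126.48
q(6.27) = 256.72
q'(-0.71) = -3.91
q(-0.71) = -1.01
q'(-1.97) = 3.70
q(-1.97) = 0.12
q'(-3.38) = 23.51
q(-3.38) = -17.67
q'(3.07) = 30.41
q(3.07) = 22.08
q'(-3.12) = 18.96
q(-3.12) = -12.16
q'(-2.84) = 14.52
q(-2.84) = -7.48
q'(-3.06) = 17.97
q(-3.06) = -11.05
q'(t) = 3*t^2 + 2*t - 4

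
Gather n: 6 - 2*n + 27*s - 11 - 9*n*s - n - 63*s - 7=n*(-9*s - 3) - 36*s - 12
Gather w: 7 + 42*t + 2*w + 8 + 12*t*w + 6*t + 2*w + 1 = 48*t + w*(12*t + 4) + 16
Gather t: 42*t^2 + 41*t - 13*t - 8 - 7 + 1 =42*t^2 + 28*t - 14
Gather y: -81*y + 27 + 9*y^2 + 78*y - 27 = 9*y^2 - 3*y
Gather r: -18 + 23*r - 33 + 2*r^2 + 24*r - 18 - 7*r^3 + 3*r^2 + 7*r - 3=-7*r^3 + 5*r^2 + 54*r - 72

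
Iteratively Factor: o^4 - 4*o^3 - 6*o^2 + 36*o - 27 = (o - 3)*(o^3 - o^2 - 9*o + 9) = (o - 3)*(o + 3)*(o^2 - 4*o + 3) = (o - 3)^2*(o + 3)*(o - 1)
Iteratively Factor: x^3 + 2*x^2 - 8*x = (x)*(x^2 + 2*x - 8) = x*(x + 4)*(x - 2)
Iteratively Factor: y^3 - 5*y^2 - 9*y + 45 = (y - 3)*(y^2 - 2*y - 15) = (y - 3)*(y + 3)*(y - 5)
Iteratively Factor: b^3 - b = (b)*(b^2 - 1) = b*(b - 1)*(b + 1)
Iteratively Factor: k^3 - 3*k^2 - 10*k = (k + 2)*(k^2 - 5*k) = (k - 5)*(k + 2)*(k)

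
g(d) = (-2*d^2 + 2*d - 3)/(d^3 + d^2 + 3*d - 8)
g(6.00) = -0.24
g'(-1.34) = -0.25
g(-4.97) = 0.52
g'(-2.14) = -0.01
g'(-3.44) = 0.14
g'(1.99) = 0.75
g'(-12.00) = 0.02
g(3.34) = -0.37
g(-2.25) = 0.84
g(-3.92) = 0.64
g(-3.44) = 0.71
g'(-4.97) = 0.11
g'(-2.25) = 0.02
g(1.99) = -0.71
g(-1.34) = 0.73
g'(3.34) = 0.09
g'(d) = (2 - 4*d)/(d^3 + d^2 + 3*d - 8) + (-3*d^2 - 2*d - 3)*(-2*d^2 + 2*d - 3)/(d^3 + d^2 + 3*d - 8)^2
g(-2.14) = 0.84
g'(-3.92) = 0.14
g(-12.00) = 0.19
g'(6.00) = 0.03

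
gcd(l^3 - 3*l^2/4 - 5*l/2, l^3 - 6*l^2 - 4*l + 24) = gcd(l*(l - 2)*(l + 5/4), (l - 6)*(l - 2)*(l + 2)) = l - 2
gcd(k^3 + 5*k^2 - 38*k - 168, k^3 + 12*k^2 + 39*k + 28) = k^2 + 11*k + 28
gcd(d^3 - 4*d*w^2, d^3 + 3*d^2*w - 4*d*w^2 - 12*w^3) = -d^2 + 4*w^2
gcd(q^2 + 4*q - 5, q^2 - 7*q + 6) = q - 1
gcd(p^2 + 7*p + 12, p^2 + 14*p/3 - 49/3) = 1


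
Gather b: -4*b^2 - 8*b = -4*b^2 - 8*b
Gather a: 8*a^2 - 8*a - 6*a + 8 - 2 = 8*a^2 - 14*a + 6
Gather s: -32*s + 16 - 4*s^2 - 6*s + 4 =-4*s^2 - 38*s + 20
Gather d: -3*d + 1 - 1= -3*d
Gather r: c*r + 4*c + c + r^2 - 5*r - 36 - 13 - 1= 5*c + r^2 + r*(c - 5) - 50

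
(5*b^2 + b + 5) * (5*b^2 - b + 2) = 25*b^4 + 34*b^2 - 3*b + 10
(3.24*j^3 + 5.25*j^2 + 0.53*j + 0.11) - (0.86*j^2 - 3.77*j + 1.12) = 3.24*j^3 + 4.39*j^2 + 4.3*j - 1.01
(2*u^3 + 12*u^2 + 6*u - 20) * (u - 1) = 2*u^4 + 10*u^3 - 6*u^2 - 26*u + 20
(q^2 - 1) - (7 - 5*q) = q^2 + 5*q - 8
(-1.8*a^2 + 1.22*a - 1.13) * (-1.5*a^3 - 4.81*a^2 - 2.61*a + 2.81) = 2.7*a^5 + 6.828*a^4 + 0.5248*a^3 - 2.8069*a^2 + 6.3775*a - 3.1753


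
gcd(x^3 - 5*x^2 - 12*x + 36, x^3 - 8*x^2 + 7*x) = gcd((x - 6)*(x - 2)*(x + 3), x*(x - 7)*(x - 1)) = 1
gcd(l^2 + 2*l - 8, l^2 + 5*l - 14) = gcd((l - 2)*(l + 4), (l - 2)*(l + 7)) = l - 2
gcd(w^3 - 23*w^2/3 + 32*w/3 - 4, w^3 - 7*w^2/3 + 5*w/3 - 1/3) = w - 1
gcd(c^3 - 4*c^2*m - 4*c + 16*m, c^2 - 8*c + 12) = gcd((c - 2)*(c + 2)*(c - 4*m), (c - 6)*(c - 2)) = c - 2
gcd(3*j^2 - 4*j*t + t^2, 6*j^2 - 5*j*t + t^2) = -3*j + t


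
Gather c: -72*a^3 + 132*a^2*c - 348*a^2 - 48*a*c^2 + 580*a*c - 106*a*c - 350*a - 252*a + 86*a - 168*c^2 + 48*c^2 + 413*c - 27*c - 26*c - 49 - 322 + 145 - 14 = -72*a^3 - 348*a^2 - 516*a + c^2*(-48*a - 120) + c*(132*a^2 + 474*a + 360) - 240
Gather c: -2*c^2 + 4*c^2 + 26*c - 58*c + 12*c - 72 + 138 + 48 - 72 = 2*c^2 - 20*c + 42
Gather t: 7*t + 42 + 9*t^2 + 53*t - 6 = 9*t^2 + 60*t + 36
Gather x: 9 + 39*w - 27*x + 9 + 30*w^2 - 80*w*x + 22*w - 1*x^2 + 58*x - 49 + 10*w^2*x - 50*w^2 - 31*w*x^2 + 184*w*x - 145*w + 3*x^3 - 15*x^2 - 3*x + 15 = -20*w^2 - 84*w + 3*x^3 + x^2*(-31*w - 16) + x*(10*w^2 + 104*w + 28) - 16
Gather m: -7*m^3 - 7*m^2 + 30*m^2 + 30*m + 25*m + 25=-7*m^3 + 23*m^2 + 55*m + 25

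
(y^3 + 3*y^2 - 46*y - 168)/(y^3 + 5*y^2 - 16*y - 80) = (y^2 - y - 42)/(y^2 + y - 20)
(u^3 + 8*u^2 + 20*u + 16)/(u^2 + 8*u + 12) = (u^2 + 6*u + 8)/(u + 6)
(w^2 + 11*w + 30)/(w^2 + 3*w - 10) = (w + 6)/(w - 2)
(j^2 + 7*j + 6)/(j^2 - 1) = (j + 6)/(j - 1)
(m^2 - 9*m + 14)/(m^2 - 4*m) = (m^2 - 9*m + 14)/(m*(m - 4))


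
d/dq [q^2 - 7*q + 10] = 2*q - 7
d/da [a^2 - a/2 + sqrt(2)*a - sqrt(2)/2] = 2*a - 1/2 + sqrt(2)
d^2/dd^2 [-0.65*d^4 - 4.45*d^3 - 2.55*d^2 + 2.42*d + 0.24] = -7.8*d^2 - 26.7*d - 5.1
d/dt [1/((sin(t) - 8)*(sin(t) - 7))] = (15 - 2*sin(t))*cos(t)/((sin(t) - 8)^2*(sin(t) - 7)^2)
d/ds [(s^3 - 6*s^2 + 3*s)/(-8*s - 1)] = (-16*s^3 + 45*s^2 + 12*s - 3)/(64*s^2 + 16*s + 1)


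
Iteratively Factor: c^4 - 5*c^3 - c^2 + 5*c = (c)*(c^3 - 5*c^2 - c + 5) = c*(c - 5)*(c^2 - 1) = c*(c - 5)*(c - 1)*(c + 1)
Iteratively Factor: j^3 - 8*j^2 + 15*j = (j - 5)*(j^2 - 3*j) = (j - 5)*(j - 3)*(j)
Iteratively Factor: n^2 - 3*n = (n)*(n - 3)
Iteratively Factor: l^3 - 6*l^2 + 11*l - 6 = (l - 1)*(l^2 - 5*l + 6) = (l - 3)*(l - 1)*(l - 2)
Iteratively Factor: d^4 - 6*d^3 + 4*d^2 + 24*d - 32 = (d - 2)*(d^3 - 4*d^2 - 4*d + 16) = (d - 4)*(d - 2)*(d^2 - 4) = (d - 4)*(d - 2)*(d + 2)*(d - 2)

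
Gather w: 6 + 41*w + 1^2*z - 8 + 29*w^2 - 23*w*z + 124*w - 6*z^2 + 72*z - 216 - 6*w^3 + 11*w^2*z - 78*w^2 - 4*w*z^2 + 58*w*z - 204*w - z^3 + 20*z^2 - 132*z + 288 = -6*w^3 + w^2*(11*z - 49) + w*(-4*z^2 + 35*z - 39) - z^3 + 14*z^2 - 59*z + 70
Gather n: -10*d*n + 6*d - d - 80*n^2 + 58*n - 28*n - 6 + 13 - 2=5*d - 80*n^2 + n*(30 - 10*d) + 5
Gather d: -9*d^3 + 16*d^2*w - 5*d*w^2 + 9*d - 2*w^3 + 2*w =-9*d^3 + 16*d^2*w + d*(9 - 5*w^2) - 2*w^3 + 2*w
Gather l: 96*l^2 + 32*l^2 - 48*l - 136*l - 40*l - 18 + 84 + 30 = 128*l^2 - 224*l + 96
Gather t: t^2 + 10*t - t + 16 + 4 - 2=t^2 + 9*t + 18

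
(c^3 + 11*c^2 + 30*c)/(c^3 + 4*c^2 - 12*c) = (c + 5)/(c - 2)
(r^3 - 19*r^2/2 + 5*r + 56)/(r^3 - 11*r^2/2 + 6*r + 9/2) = (2*r^3 - 19*r^2 + 10*r + 112)/(2*r^3 - 11*r^2 + 12*r + 9)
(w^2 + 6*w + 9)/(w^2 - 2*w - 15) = (w + 3)/(w - 5)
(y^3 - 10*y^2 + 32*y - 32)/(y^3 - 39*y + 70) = (y^2 - 8*y + 16)/(y^2 + 2*y - 35)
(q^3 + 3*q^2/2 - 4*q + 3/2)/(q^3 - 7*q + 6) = (q - 1/2)/(q - 2)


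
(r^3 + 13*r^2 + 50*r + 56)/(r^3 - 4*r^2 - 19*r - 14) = (r^2 + 11*r + 28)/(r^2 - 6*r - 7)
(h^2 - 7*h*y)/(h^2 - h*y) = (h - 7*y)/(h - y)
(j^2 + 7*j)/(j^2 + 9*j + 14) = j/(j + 2)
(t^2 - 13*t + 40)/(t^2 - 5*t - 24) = (t - 5)/(t + 3)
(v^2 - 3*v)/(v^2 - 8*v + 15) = v/(v - 5)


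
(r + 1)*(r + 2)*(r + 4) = r^3 + 7*r^2 + 14*r + 8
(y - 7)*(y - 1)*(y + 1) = y^3 - 7*y^2 - y + 7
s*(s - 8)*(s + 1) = s^3 - 7*s^2 - 8*s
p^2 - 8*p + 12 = (p - 6)*(p - 2)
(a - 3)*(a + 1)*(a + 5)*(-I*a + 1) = -I*a^4 + a^3 - 3*I*a^3 + 3*a^2 + 13*I*a^2 - 13*a + 15*I*a - 15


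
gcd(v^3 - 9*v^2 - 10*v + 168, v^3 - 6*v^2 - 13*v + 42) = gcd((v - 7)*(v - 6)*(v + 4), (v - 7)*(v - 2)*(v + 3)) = v - 7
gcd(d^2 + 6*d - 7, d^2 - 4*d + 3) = d - 1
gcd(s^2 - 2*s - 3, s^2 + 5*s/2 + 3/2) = s + 1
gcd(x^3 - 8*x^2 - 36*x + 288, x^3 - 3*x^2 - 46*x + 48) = x^2 - 2*x - 48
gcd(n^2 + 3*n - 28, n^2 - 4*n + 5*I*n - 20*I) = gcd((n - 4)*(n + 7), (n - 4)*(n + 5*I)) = n - 4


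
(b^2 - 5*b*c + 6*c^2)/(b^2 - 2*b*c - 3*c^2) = (b - 2*c)/(b + c)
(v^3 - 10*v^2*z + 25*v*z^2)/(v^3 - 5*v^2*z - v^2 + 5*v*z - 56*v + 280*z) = v*(v - 5*z)/(v^2 - v - 56)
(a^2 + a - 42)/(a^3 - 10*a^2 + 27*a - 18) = (a + 7)/(a^2 - 4*a + 3)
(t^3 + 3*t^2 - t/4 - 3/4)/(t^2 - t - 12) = (t^2 - 1/4)/(t - 4)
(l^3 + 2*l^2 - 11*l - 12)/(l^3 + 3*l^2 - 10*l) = (l^3 + 2*l^2 - 11*l - 12)/(l*(l^2 + 3*l - 10))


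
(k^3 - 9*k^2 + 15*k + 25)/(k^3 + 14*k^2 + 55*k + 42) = (k^2 - 10*k + 25)/(k^2 + 13*k + 42)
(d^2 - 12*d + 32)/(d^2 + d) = (d^2 - 12*d + 32)/(d*(d + 1))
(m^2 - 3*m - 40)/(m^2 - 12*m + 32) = (m + 5)/(m - 4)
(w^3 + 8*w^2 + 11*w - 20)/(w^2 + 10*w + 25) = (w^2 + 3*w - 4)/(w + 5)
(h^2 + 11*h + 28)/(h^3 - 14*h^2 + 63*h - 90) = (h^2 + 11*h + 28)/(h^3 - 14*h^2 + 63*h - 90)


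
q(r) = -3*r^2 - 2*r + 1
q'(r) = -6*r - 2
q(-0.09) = 1.16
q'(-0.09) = -1.46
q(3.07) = -33.41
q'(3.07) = -20.42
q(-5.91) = -91.96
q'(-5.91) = 33.46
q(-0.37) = 1.33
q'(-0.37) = 0.22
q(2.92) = -30.42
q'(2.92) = -19.52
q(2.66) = -25.55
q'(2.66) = -17.96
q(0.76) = -2.25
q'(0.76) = -6.56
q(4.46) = -67.59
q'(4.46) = -28.76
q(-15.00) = -644.00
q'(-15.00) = 88.00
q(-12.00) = -407.00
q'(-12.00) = 70.00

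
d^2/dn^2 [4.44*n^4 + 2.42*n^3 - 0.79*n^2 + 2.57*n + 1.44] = 53.28*n^2 + 14.52*n - 1.58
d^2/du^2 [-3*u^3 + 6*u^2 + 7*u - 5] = 12 - 18*u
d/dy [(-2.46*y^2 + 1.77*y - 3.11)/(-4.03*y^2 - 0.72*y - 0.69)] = (8.9043*y^2 - 21.6718*y - 3.4605)/(16.2409*y^4 + 5.8032*y^3 + 6.0798*y^2 + 0.9936*y + 0.4761)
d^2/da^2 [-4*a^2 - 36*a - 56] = -8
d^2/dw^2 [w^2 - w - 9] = 2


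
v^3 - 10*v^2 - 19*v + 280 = (v - 8)*(v - 7)*(v + 5)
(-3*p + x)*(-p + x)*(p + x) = 3*p^3 - p^2*x - 3*p*x^2 + x^3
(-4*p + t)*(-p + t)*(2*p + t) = 8*p^3 - 6*p^2*t - 3*p*t^2 + t^3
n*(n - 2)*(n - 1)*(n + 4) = n^4 + n^3 - 10*n^2 + 8*n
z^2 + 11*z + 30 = (z + 5)*(z + 6)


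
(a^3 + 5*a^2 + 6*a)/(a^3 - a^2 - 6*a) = (a + 3)/(a - 3)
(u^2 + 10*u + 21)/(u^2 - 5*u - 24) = (u + 7)/(u - 8)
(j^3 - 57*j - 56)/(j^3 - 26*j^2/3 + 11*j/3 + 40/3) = 3*(j + 7)/(3*j - 5)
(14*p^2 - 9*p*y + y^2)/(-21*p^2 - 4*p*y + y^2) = (-2*p + y)/(3*p + y)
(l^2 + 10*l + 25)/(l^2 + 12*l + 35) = (l + 5)/(l + 7)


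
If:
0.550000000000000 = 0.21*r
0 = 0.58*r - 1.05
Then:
No Solution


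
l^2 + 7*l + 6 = (l + 1)*(l + 6)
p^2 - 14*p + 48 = (p - 8)*(p - 6)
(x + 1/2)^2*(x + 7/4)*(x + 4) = x^4 + 27*x^3/4 + 13*x^2 + 135*x/16 + 7/4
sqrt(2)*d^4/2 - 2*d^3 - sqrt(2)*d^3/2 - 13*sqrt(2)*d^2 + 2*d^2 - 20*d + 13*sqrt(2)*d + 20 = (d - 1)*(d - 5*sqrt(2))*(d + 2*sqrt(2))*(sqrt(2)*d/2 + 1)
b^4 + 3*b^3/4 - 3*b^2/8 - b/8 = b*(b - 1/2)*(b + 1/4)*(b + 1)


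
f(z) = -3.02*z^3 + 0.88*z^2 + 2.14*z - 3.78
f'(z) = -9.06*z^2 + 1.76*z + 2.14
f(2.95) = -67.34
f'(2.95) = -71.51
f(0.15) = -3.45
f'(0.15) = 2.20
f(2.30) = -30.95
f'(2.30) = -41.74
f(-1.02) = -1.84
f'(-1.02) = -9.08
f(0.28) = -3.18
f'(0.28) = 1.92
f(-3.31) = 108.30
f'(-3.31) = -102.95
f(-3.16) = 93.54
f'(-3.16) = -93.89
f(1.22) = -5.34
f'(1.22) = -9.20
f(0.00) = -3.78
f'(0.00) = 2.14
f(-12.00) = 5315.82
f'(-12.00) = -1323.62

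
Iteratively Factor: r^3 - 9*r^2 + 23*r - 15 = (r - 3)*(r^2 - 6*r + 5) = (r - 3)*(r - 1)*(r - 5)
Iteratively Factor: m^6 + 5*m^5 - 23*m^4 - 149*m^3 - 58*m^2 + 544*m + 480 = (m + 4)*(m^5 + m^4 - 27*m^3 - 41*m^2 + 106*m + 120) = (m - 5)*(m + 4)*(m^4 + 6*m^3 + 3*m^2 - 26*m - 24) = (m - 5)*(m + 4)^2*(m^3 + 2*m^2 - 5*m - 6) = (m - 5)*(m - 2)*(m + 4)^2*(m^2 + 4*m + 3) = (m - 5)*(m - 2)*(m + 3)*(m + 4)^2*(m + 1)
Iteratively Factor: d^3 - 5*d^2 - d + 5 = (d - 5)*(d^2 - 1) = (d - 5)*(d + 1)*(d - 1)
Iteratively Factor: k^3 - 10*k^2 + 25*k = (k)*(k^2 - 10*k + 25) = k*(k - 5)*(k - 5)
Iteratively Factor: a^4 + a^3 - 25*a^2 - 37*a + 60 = (a - 5)*(a^3 + 6*a^2 + 5*a - 12) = (a - 5)*(a + 4)*(a^2 + 2*a - 3) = (a - 5)*(a - 1)*(a + 4)*(a + 3)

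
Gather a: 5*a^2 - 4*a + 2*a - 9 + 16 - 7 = 5*a^2 - 2*a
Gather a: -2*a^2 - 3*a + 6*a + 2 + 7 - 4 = -2*a^2 + 3*a + 5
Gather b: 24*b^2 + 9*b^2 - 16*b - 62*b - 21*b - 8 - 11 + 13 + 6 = 33*b^2 - 99*b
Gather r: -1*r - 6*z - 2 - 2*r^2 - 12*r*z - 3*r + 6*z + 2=-2*r^2 + r*(-12*z - 4)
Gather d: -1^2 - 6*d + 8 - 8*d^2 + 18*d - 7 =-8*d^2 + 12*d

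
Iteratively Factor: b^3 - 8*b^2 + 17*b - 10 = (b - 1)*(b^2 - 7*b + 10) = (b - 5)*(b - 1)*(b - 2)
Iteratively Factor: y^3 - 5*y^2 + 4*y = (y)*(y^2 - 5*y + 4) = y*(y - 4)*(y - 1)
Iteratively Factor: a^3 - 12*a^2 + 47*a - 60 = (a - 3)*(a^2 - 9*a + 20) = (a - 5)*(a - 3)*(a - 4)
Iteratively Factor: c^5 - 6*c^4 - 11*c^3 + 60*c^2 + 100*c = (c + 2)*(c^4 - 8*c^3 + 5*c^2 + 50*c) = (c - 5)*(c + 2)*(c^3 - 3*c^2 - 10*c) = c*(c - 5)*(c + 2)*(c^2 - 3*c - 10) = c*(c - 5)*(c + 2)^2*(c - 5)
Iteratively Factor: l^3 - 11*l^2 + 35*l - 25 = (l - 5)*(l^2 - 6*l + 5) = (l - 5)*(l - 1)*(l - 5)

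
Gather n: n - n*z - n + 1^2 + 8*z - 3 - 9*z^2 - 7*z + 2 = -n*z - 9*z^2 + z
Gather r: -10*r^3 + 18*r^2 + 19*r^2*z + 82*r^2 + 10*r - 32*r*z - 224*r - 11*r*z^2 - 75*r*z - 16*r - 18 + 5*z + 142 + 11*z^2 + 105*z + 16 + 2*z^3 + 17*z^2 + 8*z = -10*r^3 + r^2*(19*z + 100) + r*(-11*z^2 - 107*z - 230) + 2*z^3 + 28*z^2 + 118*z + 140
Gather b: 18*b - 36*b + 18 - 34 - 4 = -18*b - 20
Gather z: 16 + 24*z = 24*z + 16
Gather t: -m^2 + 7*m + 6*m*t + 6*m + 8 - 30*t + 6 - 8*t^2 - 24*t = -m^2 + 13*m - 8*t^2 + t*(6*m - 54) + 14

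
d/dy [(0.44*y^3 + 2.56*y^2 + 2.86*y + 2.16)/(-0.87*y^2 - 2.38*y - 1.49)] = (-0.3828*y^4 - 2.0944*y^3 - 5.5714*y^2 - 3.8704*y + 0.8794)/(0.7569*y^4 + 4.1412*y^3 + 8.257*y^2 + 7.0924*y + 2.2201)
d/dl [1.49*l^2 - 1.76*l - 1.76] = 2.98*l - 1.76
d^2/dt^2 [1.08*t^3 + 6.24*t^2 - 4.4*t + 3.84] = 6.48*t + 12.48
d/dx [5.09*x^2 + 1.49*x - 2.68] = 10.18*x + 1.49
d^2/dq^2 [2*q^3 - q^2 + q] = 12*q - 2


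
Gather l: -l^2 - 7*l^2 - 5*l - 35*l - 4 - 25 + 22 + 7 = -8*l^2 - 40*l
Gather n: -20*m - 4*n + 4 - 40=-20*m - 4*n - 36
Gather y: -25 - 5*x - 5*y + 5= -5*x - 5*y - 20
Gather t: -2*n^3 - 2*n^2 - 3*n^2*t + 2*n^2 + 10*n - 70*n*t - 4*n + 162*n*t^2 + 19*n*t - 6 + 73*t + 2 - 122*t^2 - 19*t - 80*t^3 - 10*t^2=-2*n^3 + 6*n - 80*t^3 + t^2*(162*n - 132) + t*(-3*n^2 - 51*n + 54) - 4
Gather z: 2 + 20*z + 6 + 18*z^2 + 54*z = 18*z^2 + 74*z + 8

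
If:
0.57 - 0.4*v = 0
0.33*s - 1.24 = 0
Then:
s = 3.76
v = 1.42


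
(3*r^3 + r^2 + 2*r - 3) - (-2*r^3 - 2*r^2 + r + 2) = 5*r^3 + 3*r^2 + r - 5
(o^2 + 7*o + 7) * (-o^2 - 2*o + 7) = -o^4 - 9*o^3 - 14*o^2 + 35*o + 49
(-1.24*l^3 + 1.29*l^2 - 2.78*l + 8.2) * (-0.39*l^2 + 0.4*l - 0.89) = 0.4836*l^5 - 0.9991*l^4 + 2.7038*l^3 - 5.4581*l^2 + 5.7542*l - 7.298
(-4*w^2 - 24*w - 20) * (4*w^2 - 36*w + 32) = -16*w^4 + 48*w^3 + 656*w^2 - 48*w - 640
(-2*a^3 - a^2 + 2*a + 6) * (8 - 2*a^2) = 4*a^5 + 2*a^4 - 20*a^3 - 20*a^2 + 16*a + 48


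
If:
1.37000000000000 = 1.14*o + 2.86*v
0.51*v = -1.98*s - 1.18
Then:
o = 1.20175438596491 - 2.50877192982456*v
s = -0.257575757575758*v - 0.595959595959596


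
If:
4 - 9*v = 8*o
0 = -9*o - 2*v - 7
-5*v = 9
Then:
No Solution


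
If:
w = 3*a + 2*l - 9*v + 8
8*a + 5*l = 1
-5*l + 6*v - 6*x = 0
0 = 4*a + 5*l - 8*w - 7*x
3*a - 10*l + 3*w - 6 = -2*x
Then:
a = 1059/2152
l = -158/269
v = 8791/8070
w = -16167/10760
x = 4247/2690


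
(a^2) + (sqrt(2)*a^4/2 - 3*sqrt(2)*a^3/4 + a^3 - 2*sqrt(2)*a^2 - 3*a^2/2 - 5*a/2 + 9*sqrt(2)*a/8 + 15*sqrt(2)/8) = sqrt(2)*a^4/2 - 3*sqrt(2)*a^3/4 + a^3 - 2*sqrt(2)*a^2 - a^2/2 - 5*a/2 + 9*sqrt(2)*a/8 + 15*sqrt(2)/8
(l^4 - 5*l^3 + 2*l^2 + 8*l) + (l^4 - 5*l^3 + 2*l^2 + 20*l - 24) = 2*l^4 - 10*l^3 + 4*l^2 + 28*l - 24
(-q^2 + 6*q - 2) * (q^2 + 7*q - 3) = -q^4 - q^3 + 43*q^2 - 32*q + 6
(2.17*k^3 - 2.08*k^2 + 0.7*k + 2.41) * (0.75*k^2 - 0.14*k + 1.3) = 1.6275*k^5 - 1.8638*k^4 + 3.6372*k^3 - 0.9945*k^2 + 0.5726*k + 3.133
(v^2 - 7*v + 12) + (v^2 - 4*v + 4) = 2*v^2 - 11*v + 16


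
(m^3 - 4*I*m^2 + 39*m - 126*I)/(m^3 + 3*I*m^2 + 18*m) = (m - 7*I)/m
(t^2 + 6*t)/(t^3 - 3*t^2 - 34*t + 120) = t/(t^2 - 9*t + 20)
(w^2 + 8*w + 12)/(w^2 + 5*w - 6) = (w + 2)/(w - 1)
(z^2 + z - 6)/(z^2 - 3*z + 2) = (z + 3)/(z - 1)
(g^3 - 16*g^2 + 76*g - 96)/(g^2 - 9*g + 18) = (g^2 - 10*g + 16)/(g - 3)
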